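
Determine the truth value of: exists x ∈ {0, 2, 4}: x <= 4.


Evaluate the predicate on each element: 0:True, 2:True, 4:True.
Witness x = 0 satisfies the predicate.

True


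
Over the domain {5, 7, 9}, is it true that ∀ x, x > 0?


Evaluate the predicate on each element: 5:T, 7:T, 9:T.
Every element satisfies the predicate.

T


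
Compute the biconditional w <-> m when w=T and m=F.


Biconditional is true when both operands have the same truth value.
Substitute: w=T, m=F.
T <-> F evaluates to F.

F


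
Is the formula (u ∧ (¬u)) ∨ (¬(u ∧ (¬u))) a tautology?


Build the truth table over {u}:
u | φ
-----
F | T
T | T
Every row evaluates to true.

Yes, it is a tautology.


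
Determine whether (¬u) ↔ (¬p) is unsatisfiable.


Truth table over {p, u}:
p | u | φ
---------
F | F | T
T | F | F
F | T | F
T | T | T
Satisfying assignment at row 1: p=F, u=F gives T.

No, it is not a contradiction.


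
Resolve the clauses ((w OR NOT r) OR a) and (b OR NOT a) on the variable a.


The clauses contain complementary literals a and NOTa.
Resolution eliminates this pair and disjoins the remaining literals (merging duplicates).

((NOT r OR w) OR b)


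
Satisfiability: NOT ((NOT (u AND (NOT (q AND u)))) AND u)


Search for a satisfying assignment over {q, u}.
Try q=F, u=F: the formula evaluates to T.
A satisfying assignment exists.

Satisfiable.


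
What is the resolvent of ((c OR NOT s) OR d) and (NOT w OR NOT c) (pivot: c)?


The clauses contain complementary literals c and NOTc.
Resolution eliminates this pair and disjoins the remaining literals (merging duplicates).

((NOT s OR d) OR NOT w)


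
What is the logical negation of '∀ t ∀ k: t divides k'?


Negation flips each quantifier (∀↔∃) and negates the inner predicate.
¬(∀ t ∀ k: φ) = ∃ t ∃ k: ¬φ.

∃ t ∃ k: ¬(t divides k)


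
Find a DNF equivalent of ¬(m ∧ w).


Step 1: Apply De Morgan: ¬(m ∧ w) = ¬m ∨ ¬w.

(¬m) ∨ (¬w)


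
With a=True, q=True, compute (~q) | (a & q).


Substitute a=True, q=True:
~q = False
a & q = True & True = True
(~q) | (a & q) = False | True = True

True


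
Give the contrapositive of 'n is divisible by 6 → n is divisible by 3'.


The contrapositive of (P → Q) is (¬Q → ¬P); it is logically equivalent to the original.
Here P = 'n is divisible by 6' and Q = 'n is divisible by 3'.

If not (n is divisible by 3), then not (n is divisible by 6).


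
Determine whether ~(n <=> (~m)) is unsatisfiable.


Truth table over {m, n}:
m | n | φ
---------
False | False | True
True | False | False
False | True | False
True | True | True
Satisfying assignment at row 1: m=False, n=False gives True.

No, it is not a contradiction.


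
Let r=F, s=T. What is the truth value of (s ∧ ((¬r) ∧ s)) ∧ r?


Substitute r=F, s=T:
¬r = T
(¬r) ∧ s = T ∧ T = T
s ∧ ((¬r) ∧ s) = T ∧ T = T
(s ∧ ((¬r) ∧ s)) ∧ r = T ∧ F = F

F


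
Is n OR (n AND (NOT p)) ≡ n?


Compare truth tables:
n | p | φ | ψ
-------------
F | F | F | F
T | F | T | T
F | T | F | F
T | T | T | T
The columns φ and ψ agree on every row.

Yes, they are logically equivalent.


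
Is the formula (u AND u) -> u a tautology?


Build the truth table over {u}:
u | φ
-----
F | T
T | T
Every row evaluates to true.

Yes, it is a tautology.


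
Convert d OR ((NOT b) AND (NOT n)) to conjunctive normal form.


Step 1: Distribute ∨ over ∧: d ∨ ((¬b) ∧ (¬n)) = (d ∨ (¬b)) ∧ (d ∨ (¬n)).

(d OR (NOT b)) AND (d OR (NOT n))


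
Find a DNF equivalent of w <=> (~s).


Step 1: w ↔ (¬s) is true exactly when both agree: (w ∧ (¬s)) ∨ (¬w ∧ ¬(¬s)).
Step 2: Eliminate any double negations (¬¬X = X).

(w & (~s)) | ((~w) & s)


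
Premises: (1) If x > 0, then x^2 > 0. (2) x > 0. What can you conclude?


Modus ponens: from (P → Q) and P, infer Q.
P = 'x > 0' is asserted, and P → Q holds, so Q follows.

x^2 > 0.


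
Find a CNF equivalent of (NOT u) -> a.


Step 1: Rewrite (¬u) → a as ¬(¬u) ∨ a.
Step 2: Eliminate any double negations (¬¬X = X).

u OR a


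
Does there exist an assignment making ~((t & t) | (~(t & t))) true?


Check all 2 assignments over {t}:
t | φ
-----
False | False
True | False
No assignment makes the formula true.

Unsatisfiable.


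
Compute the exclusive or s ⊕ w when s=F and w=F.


Exclusive or is true when exactly one operand is true.
Substitute: s=F, w=F.
F ⊕ F evaluates to F.

F


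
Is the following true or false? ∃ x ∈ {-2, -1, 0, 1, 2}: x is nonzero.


Evaluate the predicate on each element: -2:T, -1:T, 0:F, 1:T, 2:T.
Witness x = -2 satisfies the predicate.

T


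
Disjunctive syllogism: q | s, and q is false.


Disjunctive syllogism: from (P ∨ Q) and ¬P, infer Q.
One disjunct, 'q', is ruled out; the other must hold.

s


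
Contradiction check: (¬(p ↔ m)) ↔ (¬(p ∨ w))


Truth table over {m, p, w}:
m | p | w | φ
-------------
F | F | F | F
T | F | F | T
F | T | F | F
T | T | F | T
F | F | T | T
T | F | T | F
F | T | T | F
T | T | T | T
Satisfying assignment at row 2: m=T, p=F, w=F gives T.

No, it is not a contradiction.


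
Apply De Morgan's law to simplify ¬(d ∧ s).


De Morgan: the negation of a conjunction is the disjunction of the negations.
Distribute ¬ across ∧, flipping it to ∨, and negate each literal.

(¬d) ∨ (¬s)


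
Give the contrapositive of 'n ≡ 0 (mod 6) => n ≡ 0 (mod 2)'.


The contrapositive of (P → Q) is (¬Q → ¬P); it is logically equivalent to the original.
Here P = 'n ≡ 0 (mod 6)' and Q = 'n ≡ 0 (mod 2)'.

If not (n ≡ 0 (mod 2)), then not (n ≡ 0 (mod 6)).


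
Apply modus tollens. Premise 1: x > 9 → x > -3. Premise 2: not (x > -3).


Modus tollens: from (P → Q) and ¬Q, infer ¬P.
Q = 'x > -3' is denied; since P → Q, P must also fail.

Not (x > 9).


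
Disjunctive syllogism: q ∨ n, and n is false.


Disjunctive syllogism: from (P ∨ Q) and ¬P, infer Q.
One disjunct, 'n', is ruled out; the other must hold.

q


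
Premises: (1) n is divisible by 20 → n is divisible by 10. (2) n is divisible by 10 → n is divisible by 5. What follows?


Hypothetical syllogism: from (P → Q) and (Q → R), infer (P → R).
Chain the two implications through the shared middle term 'n is divisible by 10'.

n is divisible by 20 → n is divisible by 5


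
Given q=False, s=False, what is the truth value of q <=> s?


Biconditional is true when both operands have the same truth value.
Substitute: q=False, s=False.
False <=> False evaluates to True.

True


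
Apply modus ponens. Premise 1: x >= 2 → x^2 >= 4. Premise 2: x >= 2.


Modus ponens: from (P → Q) and P, infer Q.
P = 'x >= 2' is asserted, and P → Q holds, so Q follows.

x^2 >= 4.


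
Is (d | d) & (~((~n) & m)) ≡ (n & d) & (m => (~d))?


Compare truth tables:
d | m | n | φ | ψ
-----------------
False | False | False | False | False
True | False | False | True | False
False | True | False | False | False
True | True | False | False | False
False | False | True | False | False
True | False | True | True | True
False | True | True | False | False
True | True | True | True | False
They differ at row 2 (d=True, m=False, n=False): φ=True but ψ=False.

No, they are not logically equivalent.


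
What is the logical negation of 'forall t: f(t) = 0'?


¬(forall x: φ) = exists x: ¬φ, and ¬(exists x: φ) = forall x: ¬φ.
Apply to the universal statement.

exists t: ~(f(t) = 0)


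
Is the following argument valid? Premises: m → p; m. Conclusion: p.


This matches the form of modus ponens: the conclusion follows in every model of the premises.

Valid.


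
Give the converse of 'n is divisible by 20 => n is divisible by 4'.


The converse of (P → Q) is (Q → P). It is not in general equivalent to the original.
Here P = 'n is divisible by 20' and Q = 'n is divisible by 4'.

If n is divisible by 4, then n is divisible by 20.


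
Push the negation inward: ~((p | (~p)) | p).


De Morgan: the negation of a disjunction is the conjunction of the negations.
Distribute ~ across |, flipping it to &, and negate each literal.

((~p) & p) & (~p)


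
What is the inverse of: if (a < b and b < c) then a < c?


The inverse of (P → Q) is (¬P → ¬Q). It is equivalent to the converse, not to the original.
Here P = '(a < b and b < c)' and Q = 'a < c'.

If not ((a < b and b < c)), then not (a < c).


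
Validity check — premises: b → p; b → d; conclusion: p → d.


This is (no valid rule). There exist truth assignments where the premises are all true but the conclusion is false.

Invalid.


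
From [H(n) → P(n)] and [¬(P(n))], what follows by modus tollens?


Modus tollens: from (P → Q) and ¬Q, infer ¬P.
Q = 'P(n)' is denied; since P → Q, P must also fail.

Not (H(n)).


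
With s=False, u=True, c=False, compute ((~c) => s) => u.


Substitute s=False, u=True, c=False:
~c = True
(~c) => s = True => False = False
((~c) => s) => u = False => True = True

True


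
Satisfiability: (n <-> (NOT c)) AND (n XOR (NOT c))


Check all 4 assignments over {c, n}:
c | n | φ
---------
F | F | F
T | F | F
F | T | F
T | T | F
No assignment makes the formula true.

Unsatisfiable.


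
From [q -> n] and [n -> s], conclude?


Hypothetical syllogism: from (P → Q) and (Q → R), infer (P → R).
Chain the two implications through the shared middle term 'n'.

q -> s


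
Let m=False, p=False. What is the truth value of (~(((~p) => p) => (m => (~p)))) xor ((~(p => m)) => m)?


Substitute m=False, p=False:
~p = True
(~p) => p = True => False = False
~p = True
m => (~p) = False => True = True
((~p) => p) => (m => (~p)) = False => True = True
~(((~p) => p) => (m => (~p))) = False
p => m = False => False = True
~(p => m) = False
(~(p => m)) => m = False => False = True
(~(((~p) => p) => (m => (~p)))) xor ((~(p => m)) => m) = False xor True = True

True


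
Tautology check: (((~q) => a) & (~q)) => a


Build the truth table over {a, q}:
a | q | φ
---------
False | False | True
True | False | True
False | True | True
True | True | True
Every row evaluates to true.

Yes, it is a tautology.


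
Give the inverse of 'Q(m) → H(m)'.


The inverse of (P → Q) is (¬P → ¬Q). It is equivalent to the converse, not to the original.
Here P = 'Q(m)' and Q = 'H(m)'.

If not (Q(m)), then not (H(m)).


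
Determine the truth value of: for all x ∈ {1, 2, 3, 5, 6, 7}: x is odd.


Evaluate the predicate on each element: 1:T, 2:F, 3:T, 5:T, 6:F, 7:T.
Counterexample x = 2 fails the predicate.

F


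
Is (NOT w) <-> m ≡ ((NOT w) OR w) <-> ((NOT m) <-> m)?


Compare truth tables:
m | w | φ | ψ
-------------
F | F | F | F
T | F | T | F
F | T | T | F
T | T | F | F
They differ at row 2 (m=T, w=F): φ=T but ψ=F.

No, they are not logically equivalent.


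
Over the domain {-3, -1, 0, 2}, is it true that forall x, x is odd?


Evaluate the predicate on each element: -3:True, -1:True, 0:False, 2:False.
Counterexample x = 0 fails the predicate.

False


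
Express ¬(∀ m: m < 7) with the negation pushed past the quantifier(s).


¬(∀ x: φ) = ∃ x: ¬φ, and ¬(∃ x: φ) = ∀ x: ¬φ.
Apply to the universal statement.

∃ m: ¬(m < 7)


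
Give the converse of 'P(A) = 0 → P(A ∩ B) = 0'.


The converse of (P → Q) is (Q → P). It is not in general equivalent to the original.
Here P = 'P(A) = 0' and Q = 'P(A ∩ B) = 0'.

If P(A ∩ B) = 0, then P(A) = 0.


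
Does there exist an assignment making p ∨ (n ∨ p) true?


Search for a satisfying assignment over {n, p}.
Try n=T, p=F: the formula evaluates to T.
A satisfying assignment exists.

Satisfiable.


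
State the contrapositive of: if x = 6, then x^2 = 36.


The contrapositive of (P → Q) is (¬Q → ¬P); it is logically equivalent to the original.
Here P = 'x = 6' and Q = 'x^2 = 36'.

If not (x^2 = 36), then not (x = 6).


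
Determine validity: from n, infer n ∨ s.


This matches the form of disjunction introduction: the conclusion follows in every model of the premises.

Valid.


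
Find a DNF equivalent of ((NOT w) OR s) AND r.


Step 1: Distribute ∧ over ∨: ((¬w) ∨ s) ∧ r = ((¬w) ∧ r) ∨ (s ∧ r).

((NOT w) AND r) OR (s AND r)


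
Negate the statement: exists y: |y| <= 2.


¬(forall x: φ) = exists x: ¬φ, and ¬(exists x: φ) = forall x: ¬φ.
Apply to the existential statement.

forall y: ~(|y| <= 2)


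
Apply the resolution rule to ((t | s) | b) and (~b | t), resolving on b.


The clauses contain complementary literals b and ~b.
Resolution eliminates this pair and disjoins the remaining literals (merging duplicates).

(s | t)


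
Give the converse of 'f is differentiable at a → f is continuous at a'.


The converse of (P → Q) is (Q → P). It is not in general equivalent to the original.
Here P = 'f is differentiable at a' and Q = 'f is continuous at a'.

If f is continuous at a, then f is differentiable at a.


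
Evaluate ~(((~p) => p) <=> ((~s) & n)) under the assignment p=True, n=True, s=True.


Substitute p=True, n=True, s=True:
~p = False
(~p) => p = False => True = True
~s = False
(~s) & n = False & True = False
((~p) => p) <=> ((~s) & n) = True <=> False = False
~(((~p) => p) <=> ((~s) & n)) = True

True


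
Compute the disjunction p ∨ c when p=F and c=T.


Disjunction is false only when both operands are false.
Substitute: p=F, c=T.
F ∨ T evaluates to T.

T


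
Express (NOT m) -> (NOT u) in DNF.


Step 1: Rewrite (¬m) → (¬u) as ¬(¬m) ∨ (¬u).
Step 2: Eliminate any double negations (¬¬X = X).

m OR (NOT u)


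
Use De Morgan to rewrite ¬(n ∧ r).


De Morgan: the negation of a conjunction is the disjunction of the negations.
Distribute ¬ across ∧, flipping it to ∨, and negate each literal.

(¬n) ∨ (¬r)


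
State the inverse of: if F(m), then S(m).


The inverse of (P → Q) is (¬P → ¬Q). It is equivalent to the converse, not to the original.
Here P = 'F(m)' and Q = 'S(m)'.

If not (F(m)), then not (S(m)).


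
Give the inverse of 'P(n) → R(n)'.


The inverse of (P → Q) is (¬P → ¬Q). It is equivalent to the converse, not to the original.
Here P = 'P(n)' and Q = 'R(n)'.

If not (P(n)), then not (R(n)).


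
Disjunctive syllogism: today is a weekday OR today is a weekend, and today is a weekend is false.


Disjunctive syllogism: from (P ∨ Q) and ¬P, infer Q.
One disjunct, 'today is a weekend', is ruled out; the other must hold.

today is a weekday


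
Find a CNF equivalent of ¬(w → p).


Step 1: Rewrite w → p as ¬w ∨ p.
Step 2: Negate: ¬(¬w ∨ p) = w ∧ ¬p (De Morgan + double negation).

w ∧ (¬p)


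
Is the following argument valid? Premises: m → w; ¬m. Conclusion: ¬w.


This is denying the antecedent (fallacy). There exist truth assignments where the premises are all true but the conclusion is false.

Invalid.


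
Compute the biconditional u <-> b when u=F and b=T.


Biconditional is true when both operands have the same truth value.
Substitute: u=F, b=T.
F <-> T evaluates to F.

F


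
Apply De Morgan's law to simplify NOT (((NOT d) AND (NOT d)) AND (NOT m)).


De Morgan: the negation of a conjunction is the disjunction of the negations.
Distribute NOT across AND, flipping it to OR, and negate each literal.

(d OR d) OR m


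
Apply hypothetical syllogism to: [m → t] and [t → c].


Hypothetical syllogism: from (P → Q) and (Q → R), infer (P → R).
Chain the two implications through the shared middle term 't'.

m → c


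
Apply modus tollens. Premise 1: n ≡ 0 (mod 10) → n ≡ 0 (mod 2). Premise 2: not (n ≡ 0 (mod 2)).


Modus tollens: from (P → Q) and ¬Q, infer ¬P.
Q = 'n ≡ 0 (mod 2)' is denied; since P → Q, P must also fail.

Not (n ≡ 0 (mod 10)).


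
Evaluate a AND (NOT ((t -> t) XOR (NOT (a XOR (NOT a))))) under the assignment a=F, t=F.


Substitute a=F, t=F:
t -> t = F -> F = T
NOT a = T
a XOR (NOT a) = F XOR T = T
NOT (a XOR (NOT a)) = F
(t -> t) XOR (NOT (a XOR (NOT a))) = T XOR F = T
NOT ((t -> t) XOR (NOT (a XOR (NOT a)))) = F
a AND (NOT ((t -> t) XOR (NOT (a XOR (NOT a))))) = F AND F = F

F


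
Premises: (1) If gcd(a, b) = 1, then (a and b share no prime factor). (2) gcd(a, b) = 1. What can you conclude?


Modus ponens: from (P → Q) and P, infer Q.
P = 'gcd(a, b) = 1' is asserted, and P → Q holds, so Q follows.

(a and b share no prime factor).


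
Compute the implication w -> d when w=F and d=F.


Implication is false only when antecedent is true and consequent is false.
Substitute: w=F, d=F.
F -> F evaluates to T.

T


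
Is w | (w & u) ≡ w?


Compare truth tables:
u | w | φ | ψ
-------------
False | False | False | False
True | False | False | False
False | True | True | True
True | True | True | True
The columns φ and ψ agree on every row.

Yes, they are logically equivalent.


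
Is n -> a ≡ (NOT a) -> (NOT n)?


Compare truth tables:
a | n | φ | ψ
-------------
F | F | T | T
T | F | T | T
F | T | F | F
T | T | T | T
The columns φ and ψ agree on every row.

Yes, they are logically equivalent.


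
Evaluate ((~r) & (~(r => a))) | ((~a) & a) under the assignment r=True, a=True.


Substitute r=True, a=True:
~r = False
r => a = True => True = True
~(r => a) = False
(~r) & (~(r => a)) = False & False = False
~a = False
(~a) & a = False & True = False
((~r) & (~(r => a))) | ((~a) & a) = False | False = False

False


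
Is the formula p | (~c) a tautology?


Build the truth table over {c, p}:
c | p | φ
---------
False | False | True
True | False | False
False | True | True
True | True | True
Counterexample at row 2: with c=True, p=False, the formula is False.

No, it is not a tautology.


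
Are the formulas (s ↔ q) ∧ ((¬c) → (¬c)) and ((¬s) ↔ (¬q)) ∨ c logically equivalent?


Compare truth tables:
c | q | s | φ | ψ
-----------------
F | F | F | T | T
T | F | F | T | T
F | T | F | F | F
T | T | F | F | T
F | F | T | F | F
T | F | T | F | T
F | T | T | T | T
T | T | T | T | T
They differ at row 4 (c=T, q=T, s=F): φ=F but ψ=T.

No, they are not logically equivalent.


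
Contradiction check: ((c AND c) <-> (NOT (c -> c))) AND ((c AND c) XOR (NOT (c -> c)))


Truth table over {c}:
c | φ
-----
F | F
T | F
Every row is false.

Yes, it is a contradiction.


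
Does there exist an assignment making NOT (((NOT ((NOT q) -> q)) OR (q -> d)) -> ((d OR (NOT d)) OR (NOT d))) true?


Check all 4 assignments over {d, q}:
d | q | φ
---------
F | F | F
T | F | F
F | T | F
T | T | F
No assignment makes the formula true.

Unsatisfiable.


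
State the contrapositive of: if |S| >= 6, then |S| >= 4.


The contrapositive of (P → Q) is (¬Q → ¬P); it is logically equivalent to the original.
Here P = '|S| >= 6' and Q = '|S| >= 4'.

If not (|S| >= 4), then not (|S| >= 6).


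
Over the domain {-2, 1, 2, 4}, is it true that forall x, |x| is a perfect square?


Evaluate the predicate on each element: -2:False, 1:True, 2:False, 4:True.
Counterexample x = -2 fails the predicate.

False


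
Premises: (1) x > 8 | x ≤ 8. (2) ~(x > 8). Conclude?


Disjunctive syllogism: from (P ∨ Q) and ¬P, infer Q.
One disjunct, 'x > 8', is ruled out; the other must hold.

x ≤ 8


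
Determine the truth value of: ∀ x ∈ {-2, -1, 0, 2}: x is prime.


Evaluate the predicate on each element: -2:F, -1:F, 0:F, 2:T.
Counterexample x = -2 fails the predicate.

F


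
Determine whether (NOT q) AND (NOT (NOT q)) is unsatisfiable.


Truth table over {q}:
q | φ
-----
F | F
T | F
Every row is false.

Yes, it is a contradiction.


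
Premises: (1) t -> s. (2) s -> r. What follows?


Hypothetical syllogism: from (P → Q) and (Q → R), infer (P → R).
Chain the two implications through the shared middle term 's'.

t -> r


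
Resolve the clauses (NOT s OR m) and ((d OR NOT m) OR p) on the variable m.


The clauses contain complementary literals m and NOTm.
Resolution eliminates this pair and disjoins the remaining literals (merging duplicates).

((NOT s OR p) OR d)


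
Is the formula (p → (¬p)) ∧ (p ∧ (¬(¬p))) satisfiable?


Check all 2 assignments over {p}:
p | φ
-----
F | F
T | F
No assignment makes the formula true.

Unsatisfiable.


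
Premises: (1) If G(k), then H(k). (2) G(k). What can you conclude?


Modus ponens: from (P → Q) and P, infer Q.
P = 'G(k)' is asserted, and P → Q holds, so Q follows.

H(k).


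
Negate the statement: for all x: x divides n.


¬(for all x: φ) = there exists x: ¬φ, and ¬(there exists x: φ) = for all x: ¬φ.
Apply to the universal statement.

there exists x: NOT(x divides n)


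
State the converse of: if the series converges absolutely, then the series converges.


The converse of (P → Q) is (Q → P). It is not in general equivalent to the original.
Here P = 'the series converges absolutely' and Q = 'the series converges'.

If the series converges, then the series converges absolutely.


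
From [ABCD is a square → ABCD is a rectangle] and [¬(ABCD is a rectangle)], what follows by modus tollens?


Modus tollens: from (P → Q) and ¬Q, infer ¬P.
Q = 'ABCD is a rectangle' is denied; since P → Q, P must also fail.

Not (ABCD is a square).


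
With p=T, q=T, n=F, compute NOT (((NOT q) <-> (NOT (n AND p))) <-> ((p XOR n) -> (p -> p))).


Substitute p=T, q=T, n=F:
NOT q = F
n AND p = F AND T = F
NOT (n AND p) = T
(NOT q) <-> (NOT (n AND p)) = F <-> T = F
p XOR n = T XOR F = T
p -> p = T -> T = T
(p XOR n) -> (p -> p) = T -> T = T
((NOT q) <-> (NOT (n AND p))) <-> ((p XOR n) -> (p -> p)) = F <-> T = F
NOT (((NOT q) <-> (NOT (n AND p))) <-> ((p XOR n) -> (p -> p))) = T

T


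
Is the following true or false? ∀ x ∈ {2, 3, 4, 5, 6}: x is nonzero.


Evaluate the predicate on each element: 2:T, 3:T, 4:T, 5:T, 6:T.
Every element satisfies the predicate.

T


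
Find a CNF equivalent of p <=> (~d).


Step 1: Rewrite p ↔ (¬d) as (p → (¬d)) ∧ ((¬d) → p).
Step 2: Rewrite each implication as a disjunction.
Step 3: Eliminate any double negations (¬¬X = X).

((~p) | (~d)) & (d | p)


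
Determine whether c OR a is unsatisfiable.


Truth table over {a, c}:
a | c | φ
---------
F | F | F
T | F | T
F | T | T
T | T | T
Satisfying assignment at row 2: a=T, c=F gives T.

No, it is not a contradiction.


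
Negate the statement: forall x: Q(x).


¬(forall x: φ) = exists x: ¬φ, and ¬(exists x: φ) = forall x: ¬φ.
Apply to the universal statement.

exists x: ~(Q(x))


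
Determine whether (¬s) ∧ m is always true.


Build the truth table over {m, s}:
m | s | φ
---------
F | F | F
T | F | T
F | T | F
T | T | F
Counterexample at row 1: with m=F, s=F, the formula is F.

No, it is not a tautology.


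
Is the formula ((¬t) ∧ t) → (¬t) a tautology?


Build the truth table over {t}:
t | φ
-----
F | T
T | T
Every row evaluates to true.

Yes, it is a tautology.


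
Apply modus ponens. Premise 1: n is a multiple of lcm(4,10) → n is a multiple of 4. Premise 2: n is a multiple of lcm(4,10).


Modus ponens: from (P → Q) and P, infer Q.
P = 'n is a multiple of lcm(4,10)' is asserted, and P → Q holds, so Q follows.

n is a multiple of 4.


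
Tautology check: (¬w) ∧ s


Build the truth table over {s, w}:
s | w | φ
---------
F | F | F
T | F | T
F | T | F
T | T | F
Counterexample at row 1: with s=F, w=F, the formula is F.

No, it is not a tautology.


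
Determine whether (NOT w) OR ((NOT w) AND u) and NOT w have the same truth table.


Compare truth tables:
u | w | φ | ψ
-------------
F | F | T | T
T | F | T | T
F | T | F | F
T | T | F | F
The columns φ and ψ agree on every row.

Yes, they are logically equivalent.


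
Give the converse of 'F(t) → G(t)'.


The converse of (P → Q) is (Q → P). It is not in general equivalent to the original.
Here P = 'F(t)' and Q = 'G(t)'.

If G(t), then F(t).


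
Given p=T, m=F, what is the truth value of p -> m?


Implication is false only when antecedent is true and consequent is false.
Substitute: p=T, m=F.
T -> F evaluates to F.

F


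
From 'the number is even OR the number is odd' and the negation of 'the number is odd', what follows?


Disjunctive syllogism: from (P ∨ Q) and ¬P, infer Q.
One disjunct, 'the number is odd', is ruled out; the other must hold.

the number is even


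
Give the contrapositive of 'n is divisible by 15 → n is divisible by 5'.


The contrapositive of (P → Q) is (¬Q → ¬P); it is logically equivalent to the original.
Here P = 'n is divisible by 15' and Q = 'n is divisible by 5'.

If not (n is divisible by 5), then not (n is divisible by 15).


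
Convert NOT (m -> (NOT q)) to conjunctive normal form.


Step 1: Rewrite m → (¬q) as ¬m ∨ (¬q).
Step 2: Negate: ¬(¬m ∨ (¬q)) = m ∧ ¬(¬q) (De Morgan + double negation).
Step 3: Eliminate any double negations (¬¬X = X).

m AND q


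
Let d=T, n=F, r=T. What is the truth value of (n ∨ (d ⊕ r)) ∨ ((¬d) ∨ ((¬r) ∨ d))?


Substitute d=T, n=F, r=T:
d ⊕ r = T ⊕ T = F
n ∨ (d ⊕ r) = F ∨ F = F
¬d = F
¬r = F
(¬r) ∨ d = F ∨ T = T
(¬d) ∨ ((¬r) ∨ d) = F ∨ T = T
(n ∨ (d ⊕ r)) ∨ ((¬d) ∨ ((¬r) ∨ d)) = F ∨ T = T

T


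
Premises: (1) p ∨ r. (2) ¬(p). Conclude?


Disjunctive syllogism: from (P ∨ Q) and ¬P, infer Q.
One disjunct, 'p', is ruled out; the other must hold.

r


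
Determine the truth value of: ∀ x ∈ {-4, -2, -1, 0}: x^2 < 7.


Evaluate the predicate on each element: -4:F, -2:T, -1:T, 0:T.
Counterexample x = -4 fails the predicate.

F


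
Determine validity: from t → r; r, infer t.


This is affirming the consequent (fallacy). There exist truth assignments where the premises are all true but the conclusion is false.

Invalid.


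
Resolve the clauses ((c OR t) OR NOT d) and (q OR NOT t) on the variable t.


The clauses contain complementary literals t and NOTt.
Resolution eliminates this pair and disjoins the remaining literals (merging duplicates).

((NOT d OR c) OR q)


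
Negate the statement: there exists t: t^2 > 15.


¬(for all x: φ) = there exists x: ¬φ, and ¬(there exists x: φ) = for all x: ¬φ.
Apply to the existential statement.

for all t: NOT(t^2 > 15)


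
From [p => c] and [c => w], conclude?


Hypothetical syllogism: from (P → Q) and (Q → R), infer (P → R).
Chain the two implications through the shared middle term 'c'.

p => w


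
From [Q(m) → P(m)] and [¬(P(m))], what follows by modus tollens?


Modus tollens: from (P → Q) and ¬Q, infer ¬P.
Q = 'P(m)' is denied; since P → Q, P must also fail.

Not (Q(m)).


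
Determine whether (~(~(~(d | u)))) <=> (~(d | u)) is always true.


Build the truth table over {d, u}:
d | u | φ
---------
False | False | True
True | False | True
False | True | True
True | True | True
Every row evaluates to true.

Yes, it is a tautology.


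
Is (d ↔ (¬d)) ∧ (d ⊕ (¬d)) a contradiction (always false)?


Truth table over {d}:
d | φ
-----
F | F
T | F
Every row is false.

Yes, it is a contradiction.


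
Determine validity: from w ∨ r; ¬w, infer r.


This matches the form of disjunctive syllogism: the conclusion follows in every model of the premises.

Valid.


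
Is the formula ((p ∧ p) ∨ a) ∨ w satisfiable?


Search for a satisfying assignment over {a, p, w}.
Try a=T, p=F, w=F: the formula evaluates to T.
A satisfying assignment exists.

Satisfiable.


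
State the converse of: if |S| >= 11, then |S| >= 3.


The converse of (P → Q) is (Q → P). It is not in general equivalent to the original.
Here P = '|S| >= 11' and Q = '|S| >= 3'.

If |S| >= 3, then |S| >= 11.


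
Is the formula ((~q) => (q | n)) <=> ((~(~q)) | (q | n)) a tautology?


Build the truth table over {n, q}:
n | q | φ
---------
False | False | True
True | False | True
False | True | True
True | True | True
Every row evaluates to true.

Yes, it is a tautology.


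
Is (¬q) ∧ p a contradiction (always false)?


Truth table over {p, q}:
p | q | φ
---------
F | F | F
T | F | T
F | T | F
T | T | F
Satisfying assignment at row 2: p=T, q=F gives T.

No, it is not a contradiction.


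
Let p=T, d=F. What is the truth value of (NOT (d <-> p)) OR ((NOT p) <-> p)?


Substitute p=T, d=F:
d <-> p = F <-> T = F
NOT (d <-> p) = T
NOT p = F
(NOT p) <-> p = F <-> T = F
(NOT (d <-> p)) OR ((NOT p) <-> p) = T OR F = T

T


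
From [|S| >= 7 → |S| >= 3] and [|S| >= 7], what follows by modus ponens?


Modus ponens: from (P → Q) and P, infer Q.
P = '|S| >= 7' is asserted, and P → Q holds, so Q follows.

|S| >= 3.


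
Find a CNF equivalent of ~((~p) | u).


Step 1: Apply De Morgan: ¬((¬p) ∨ u) = ¬(¬p) ∧ ¬u.
Step 2: Eliminate any double negations (¬¬X = X).

p & (~u)


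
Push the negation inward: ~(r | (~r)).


De Morgan: the negation of a disjunction is the conjunction of the negations.
Distribute ~ across |, flipping it to &, and negate each literal.

(~r) & r


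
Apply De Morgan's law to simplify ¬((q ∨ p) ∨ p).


De Morgan: the negation of a disjunction is the conjunction of the negations.
Distribute ¬ across ∨, flipping it to ∧, and negate each literal.

((¬q) ∧ (¬p)) ∧ (¬p)


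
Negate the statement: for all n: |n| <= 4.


¬(for all x: φ) = there exists x: ¬φ, and ¬(there exists x: φ) = for all x: ¬φ.
Apply to the universal statement.

there exists n: NOT(|n| <= 4)


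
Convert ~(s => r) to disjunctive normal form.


Step 1: Rewrite implication then negate: ¬(¬s ∨ r) = s ∧ ¬r.

s & (~r)


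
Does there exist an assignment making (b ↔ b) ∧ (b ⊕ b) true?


Check all 2 assignments over {b}:
b | φ
-----
F | F
T | F
No assignment makes the formula true.

Unsatisfiable.


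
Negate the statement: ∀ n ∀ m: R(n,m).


Negation flips each quantifier (∀↔∃) and negates the inner predicate.
¬(∀ n ∀ m: φ) = ∃ n ∃ m: ¬φ.

∃ n ∃ m: ¬(R(n,m))


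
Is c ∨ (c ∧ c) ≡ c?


Compare truth tables:
c | φ | ψ
---------
F | F | F
T | T | T
The columns φ and ψ agree on every row.

Yes, they are logically equivalent.


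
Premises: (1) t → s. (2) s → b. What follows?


Hypothetical syllogism: from (P → Q) and (Q → R), infer (P → R).
Chain the two implications through the shared middle term 's'.

t → b


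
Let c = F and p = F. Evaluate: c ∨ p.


Disjunction is false only when both operands are false.
Substitute: c=F, p=F.
F ∨ F evaluates to F.

F


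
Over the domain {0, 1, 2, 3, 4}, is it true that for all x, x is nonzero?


Evaluate the predicate on each element: 0:F, 1:T, 2:T, 3:T, 4:T.
Counterexample x = 0 fails the predicate.

F


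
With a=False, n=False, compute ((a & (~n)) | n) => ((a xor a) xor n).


Substitute a=False, n=False:
~n = True
a & (~n) = False & True = False
(a & (~n)) | n = False | False = False
a xor a = False xor False = False
(a xor a) xor n = False xor False = False
((a & (~n)) | n) => ((a xor a) xor n) = False => False = True

True


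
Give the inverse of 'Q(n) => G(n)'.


The inverse of (P → Q) is (¬P → ¬Q). It is equivalent to the converse, not to the original.
Here P = 'Q(n)' and Q = 'G(n)'.

If not (Q(n)), then not (G(n)).


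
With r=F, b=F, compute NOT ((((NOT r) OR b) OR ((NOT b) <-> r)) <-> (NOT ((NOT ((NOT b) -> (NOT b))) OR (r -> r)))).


Substitute r=F, b=F:
… (earlier sub-steps elided)
((NOT r) OR b) OR ((NOT b) <-> r) = T OR F = T
NOT b = T
NOT b = T
(NOT b) -> (NOT b) = T -> T = T
NOT ((NOT b) -> (NOT b)) = F
r -> r = F -> F = T
(NOT ((NOT b) -> (NOT b))) OR (r -> r) = F OR T = T
NOT ((NOT ((NOT b) -> (NOT b))) OR (r -> r)) = F
(((NOT r) OR b) OR ((NOT b) <-> r)) <-> (NOT ((NOT ((NOT b) -> (NOT b))) OR (r -> r))) = T <-> F = F
NOT ((((NOT r) OR b) OR ((NOT b) <-> r)) <-> (NOT ((NOT ((NOT b) -> (NOT b))) OR (r -> r)))) = T

T


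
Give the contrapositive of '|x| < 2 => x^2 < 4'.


The contrapositive of (P → Q) is (¬Q → ¬P); it is logically equivalent to the original.
Here P = '|x| < 2' and Q = 'x^2 < 4'.

If not (x^2 < 4), then not (|x| < 2).


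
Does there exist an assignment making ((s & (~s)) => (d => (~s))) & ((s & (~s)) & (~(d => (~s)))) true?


Check all 4 assignments over {d, s}:
d | s | φ
---------
False | False | False
True | False | False
False | True | False
True | True | False
No assignment makes the formula true.

Unsatisfiable.


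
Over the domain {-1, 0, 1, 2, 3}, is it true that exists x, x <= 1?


Evaluate the predicate on each element: -1:True, 0:True, 1:True, 2:False, 3:False.
Witness x = -1 satisfies the predicate.

True


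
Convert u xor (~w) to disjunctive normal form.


Step 1: u ⊕ (¬w) is true exactly when they disagree: (u ∧ ¬(¬w)) ∨ (¬u ∧ (¬w)).
Step 2: Eliminate any double negations (¬¬X = X).

(u & w) | ((~u) & (~w))


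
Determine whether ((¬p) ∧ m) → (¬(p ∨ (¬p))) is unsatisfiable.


Truth table over {m, p}:
m | p | φ
---------
F | F | T
T | F | F
F | T | T
T | T | T
Satisfying assignment at row 1: m=F, p=F gives T.

No, it is not a contradiction.


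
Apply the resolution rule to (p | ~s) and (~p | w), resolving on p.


The clauses contain complementary literals p and ~p.
Resolution eliminates this pair and disjoins the remaining literals (merging duplicates).

(~s | w)


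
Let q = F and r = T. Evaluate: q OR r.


Disjunction is false only when both operands are false.
Substitute: q=F, r=T.
F OR T evaluates to T.

T


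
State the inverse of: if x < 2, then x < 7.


The inverse of (P → Q) is (¬P → ¬Q). It is equivalent to the converse, not to the original.
Here P = 'x < 2' and Q = 'x < 7'.

If not (x < 2), then not (x < 7).


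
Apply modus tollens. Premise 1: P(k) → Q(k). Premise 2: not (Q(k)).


Modus tollens: from (P → Q) and ¬Q, infer ¬P.
Q = 'Q(k)' is denied; since P → Q, P must also fail.

Not (P(k)).


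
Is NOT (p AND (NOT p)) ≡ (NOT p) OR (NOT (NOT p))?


Compare truth tables:
p | φ | ψ
---------
F | T | T
T | T | T
The columns φ and ψ agree on every row.

Yes, they are logically equivalent.


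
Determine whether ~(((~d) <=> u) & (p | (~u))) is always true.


Build the truth table over {d, p, u}:
d | p | u | φ
-------------
False | False | False | True
True | False | False | False
False | True | False | True
True | True | False | False
False | False | True | True
True | False | True | True
False | True | True | False
True | True | True | True
Counterexample at row 2: with d=True, p=False, u=False, the formula is False.

No, it is not a tautology.


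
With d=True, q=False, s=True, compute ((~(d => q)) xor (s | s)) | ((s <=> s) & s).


Substitute d=True, q=False, s=True:
d => q = True => False = False
~(d => q) = True
s | s = True | True = True
(~(d => q)) xor (s | s) = True xor True = False
s <=> s = True <=> True = True
(s <=> s) & s = True & True = True
((~(d => q)) xor (s | s)) | ((s <=> s) & s) = False | True = True

True


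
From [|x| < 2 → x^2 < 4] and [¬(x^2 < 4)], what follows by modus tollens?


Modus tollens: from (P → Q) and ¬Q, infer ¬P.
Q = 'x^2 < 4' is denied; since P → Q, P must also fail.

Not (|x| < 2).


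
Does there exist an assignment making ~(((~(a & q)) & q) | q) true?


Search for a satisfying assignment over {a, q}.
Try a=False, q=False: the formula evaluates to True.
A satisfying assignment exists.

Satisfiable.


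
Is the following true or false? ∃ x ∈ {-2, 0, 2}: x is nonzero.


Evaluate the predicate on each element: -2:T, 0:F, 2:T.
Witness x = -2 satisfies the predicate.

T


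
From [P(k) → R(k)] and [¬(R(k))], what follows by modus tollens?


Modus tollens: from (P → Q) and ¬Q, infer ¬P.
Q = 'R(k)' is denied; since P → Q, P must also fail.

Not (P(k)).


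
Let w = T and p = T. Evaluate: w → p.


Implication is false only when antecedent is true and consequent is false.
Substitute: w=T, p=T.
T → T evaluates to T.

T


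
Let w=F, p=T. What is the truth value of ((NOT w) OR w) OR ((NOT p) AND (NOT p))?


Substitute w=F, p=T:
NOT w = T
(NOT w) OR w = T OR F = T
NOT p = F
NOT p = F
(NOT p) AND (NOT p) = F AND F = F
((NOT w) OR w) OR ((NOT p) AND (NOT p)) = T OR F = T

T


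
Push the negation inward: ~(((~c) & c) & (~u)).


De Morgan: the negation of a conjunction is the disjunction of the negations.
Distribute ~ across &, flipping it to |, and negate each literal.

(c | (~c)) | u


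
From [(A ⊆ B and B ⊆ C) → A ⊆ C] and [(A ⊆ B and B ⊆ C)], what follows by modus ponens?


Modus ponens: from (P → Q) and P, infer Q.
P = '(A ⊆ B and B ⊆ C)' is asserted, and P → Q holds, so Q follows.

A ⊆ C.


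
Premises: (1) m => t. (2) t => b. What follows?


Hypothetical syllogism: from (P → Q) and (Q → R), infer (P → R).
Chain the two implications through the shared middle term 't'.

m => b


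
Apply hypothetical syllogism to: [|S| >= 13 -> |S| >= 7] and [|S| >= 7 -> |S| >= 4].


Hypothetical syllogism: from (P → Q) and (Q → R), infer (P → R).
Chain the two implications through the shared middle term '|S| >= 7'.

|S| >= 13 -> |S| >= 4


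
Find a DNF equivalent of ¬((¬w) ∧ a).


Step 1: Apply De Morgan: ¬((¬w) ∧ a) = ¬(¬w) ∨ ¬a.
Step 2: Eliminate any double negations (¬¬X = X).

w ∨ (¬a)


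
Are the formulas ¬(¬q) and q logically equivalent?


Compare truth tables:
q | φ | ψ
---------
F | F | F
T | T | T
The columns φ and ψ agree on every row.

Yes, they are logically equivalent.


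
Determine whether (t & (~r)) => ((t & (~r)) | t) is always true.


Build the truth table over {r, t}:
r | t | φ
---------
False | False | True
True | False | True
False | True | True
True | True | True
Every row evaluates to true.

Yes, it is a tautology.


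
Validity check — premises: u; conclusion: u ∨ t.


This matches the form of disjunction introduction: the conclusion follows in every model of the premises.

Valid.


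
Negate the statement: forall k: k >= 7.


¬(forall x: φ) = exists x: ¬φ, and ¬(exists x: φ) = forall x: ¬φ.
Apply to the universal statement.

exists k: ~(k >= 7)


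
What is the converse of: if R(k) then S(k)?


The converse of (P → Q) is (Q → P). It is not in general equivalent to the original.
Here P = 'R(k)' and Q = 'S(k)'.

If S(k), then R(k).


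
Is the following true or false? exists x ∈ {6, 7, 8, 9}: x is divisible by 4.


Evaluate the predicate on each element: 6:False, 7:False, 8:True, 9:False.
Witness x = 8 satisfies the predicate.

True


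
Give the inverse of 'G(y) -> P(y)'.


The inverse of (P → Q) is (¬P → ¬Q). It is equivalent to the converse, not to the original.
Here P = 'G(y)' and Q = 'P(y)'.

If not (G(y)), then not (P(y)).


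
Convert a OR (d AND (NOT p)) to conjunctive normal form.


Step 1: Distribute ∨ over ∧: a ∨ (d ∧ (¬p)) = (a ∨ d) ∧ (a ∨ (¬p)).

(a OR d) AND (a OR (NOT p))


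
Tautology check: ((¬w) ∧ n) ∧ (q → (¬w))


Build the truth table over {n, q, w}:
n | q | w | φ
-------------
F | F | F | F
T | F | F | T
F | T | F | F
T | T | F | T
F | F | T | F
T | F | T | F
F | T | T | F
T | T | T | F
Counterexample at row 1: with n=F, q=F, w=F, the formula is F.

No, it is not a tautology.


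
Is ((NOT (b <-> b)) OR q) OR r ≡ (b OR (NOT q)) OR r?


Compare truth tables:
b | q | r | φ | ψ
-----------------
F | F | F | F | T
T | F | F | F | T
F | T | F | T | F
T | T | F | T | T
F | F | T | T | T
T | F | T | T | T
F | T | T | T | T
T | T | T | T | T
They differ at row 1 (b=F, q=F, r=F): φ=F but ψ=T.

No, they are not logically equivalent.
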